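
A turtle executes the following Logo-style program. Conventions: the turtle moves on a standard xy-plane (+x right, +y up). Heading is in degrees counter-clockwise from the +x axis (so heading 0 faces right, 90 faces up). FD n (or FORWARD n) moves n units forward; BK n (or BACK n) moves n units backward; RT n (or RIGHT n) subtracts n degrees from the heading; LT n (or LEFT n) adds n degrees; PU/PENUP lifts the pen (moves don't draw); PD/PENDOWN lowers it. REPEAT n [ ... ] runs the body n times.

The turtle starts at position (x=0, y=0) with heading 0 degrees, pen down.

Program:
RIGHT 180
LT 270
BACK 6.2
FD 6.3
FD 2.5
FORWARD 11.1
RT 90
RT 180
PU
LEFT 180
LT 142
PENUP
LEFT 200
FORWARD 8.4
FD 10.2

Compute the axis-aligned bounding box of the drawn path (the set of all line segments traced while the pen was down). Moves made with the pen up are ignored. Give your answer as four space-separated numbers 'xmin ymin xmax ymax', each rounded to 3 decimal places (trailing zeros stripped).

Answer: 0 -6.2 0 13.7

Derivation:
Executing turtle program step by step:
Start: pos=(0,0), heading=0, pen down
RT 180: heading 0 -> 180
LT 270: heading 180 -> 90
BK 6.2: (0,0) -> (0,-6.2) [heading=90, draw]
FD 6.3: (0,-6.2) -> (0,0.1) [heading=90, draw]
FD 2.5: (0,0.1) -> (0,2.6) [heading=90, draw]
FD 11.1: (0,2.6) -> (0,13.7) [heading=90, draw]
RT 90: heading 90 -> 0
RT 180: heading 0 -> 180
PU: pen up
LT 180: heading 180 -> 0
LT 142: heading 0 -> 142
PU: pen up
LT 200: heading 142 -> 342
FD 8.4: (0,13.7) -> (7.989,11.104) [heading=342, move]
FD 10.2: (7.989,11.104) -> (17.69,7.952) [heading=342, move]
Final: pos=(17.69,7.952), heading=342, 4 segment(s) drawn

Segment endpoints: x in {0, 0, 0, 0, 0}, y in {-6.2, 0, 0.1, 2.6, 13.7}
xmin=0, ymin=-6.2, xmax=0, ymax=13.7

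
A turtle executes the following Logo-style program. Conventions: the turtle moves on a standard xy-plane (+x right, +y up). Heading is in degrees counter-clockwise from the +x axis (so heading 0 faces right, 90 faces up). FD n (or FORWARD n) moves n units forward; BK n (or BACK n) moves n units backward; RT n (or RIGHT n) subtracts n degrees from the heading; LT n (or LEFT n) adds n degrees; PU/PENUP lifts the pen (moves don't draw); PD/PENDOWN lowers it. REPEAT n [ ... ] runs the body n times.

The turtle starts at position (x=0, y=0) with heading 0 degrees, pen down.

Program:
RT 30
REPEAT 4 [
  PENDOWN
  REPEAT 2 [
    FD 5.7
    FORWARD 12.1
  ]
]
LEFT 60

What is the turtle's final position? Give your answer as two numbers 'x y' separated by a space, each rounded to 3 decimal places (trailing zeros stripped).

Answer: 123.322 -71.2

Derivation:
Executing turtle program step by step:
Start: pos=(0,0), heading=0, pen down
RT 30: heading 0 -> 330
REPEAT 4 [
  -- iteration 1/4 --
  PD: pen down
  REPEAT 2 [
    -- iteration 1/2 --
    FD 5.7: (0,0) -> (4.936,-2.85) [heading=330, draw]
    FD 12.1: (4.936,-2.85) -> (15.415,-8.9) [heading=330, draw]
    -- iteration 2/2 --
    FD 5.7: (15.415,-8.9) -> (20.352,-11.75) [heading=330, draw]
    FD 12.1: (20.352,-11.75) -> (30.831,-17.8) [heading=330, draw]
  ]
  -- iteration 2/4 --
  PD: pen down
  REPEAT 2 [
    -- iteration 1/2 --
    FD 5.7: (30.831,-17.8) -> (35.767,-20.65) [heading=330, draw]
    FD 12.1: (35.767,-20.65) -> (46.246,-26.7) [heading=330, draw]
    -- iteration 2/2 --
    FD 5.7: (46.246,-26.7) -> (51.182,-29.55) [heading=330, draw]
    FD 12.1: (51.182,-29.55) -> (61.661,-35.6) [heading=330, draw]
  ]
  -- iteration 3/4 --
  PD: pen down
  REPEAT 2 [
    -- iteration 1/2 --
    FD 5.7: (61.661,-35.6) -> (66.597,-38.45) [heading=330, draw]
    FD 12.1: (66.597,-38.45) -> (77.076,-44.5) [heading=330, draw]
    -- iteration 2/2 --
    FD 5.7: (77.076,-44.5) -> (82.013,-47.35) [heading=330, draw]
    FD 12.1: (82.013,-47.35) -> (92.492,-53.4) [heading=330, draw]
  ]
  -- iteration 4/4 --
  PD: pen down
  REPEAT 2 [
    -- iteration 1/2 --
    FD 5.7: (92.492,-53.4) -> (97.428,-56.25) [heading=330, draw]
    FD 12.1: (97.428,-56.25) -> (107.907,-62.3) [heading=330, draw]
    -- iteration 2/2 --
    FD 5.7: (107.907,-62.3) -> (112.843,-65.15) [heading=330, draw]
    FD 12.1: (112.843,-65.15) -> (123.322,-71.2) [heading=330, draw]
  ]
]
LT 60: heading 330 -> 30
Final: pos=(123.322,-71.2), heading=30, 16 segment(s) drawn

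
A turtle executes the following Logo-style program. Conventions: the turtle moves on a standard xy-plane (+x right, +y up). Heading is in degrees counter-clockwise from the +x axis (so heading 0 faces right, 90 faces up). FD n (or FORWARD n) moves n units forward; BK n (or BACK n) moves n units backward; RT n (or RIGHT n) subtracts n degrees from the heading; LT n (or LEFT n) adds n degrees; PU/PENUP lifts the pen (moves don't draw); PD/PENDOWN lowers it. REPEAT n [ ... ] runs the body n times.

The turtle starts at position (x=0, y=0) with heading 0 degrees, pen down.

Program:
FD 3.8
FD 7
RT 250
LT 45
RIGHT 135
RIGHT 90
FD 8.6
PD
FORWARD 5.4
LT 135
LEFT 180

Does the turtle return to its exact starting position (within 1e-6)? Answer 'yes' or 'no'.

Answer: no

Derivation:
Executing turtle program step by step:
Start: pos=(0,0), heading=0, pen down
FD 3.8: (0,0) -> (3.8,0) [heading=0, draw]
FD 7: (3.8,0) -> (10.8,0) [heading=0, draw]
RT 250: heading 0 -> 110
LT 45: heading 110 -> 155
RT 135: heading 155 -> 20
RT 90: heading 20 -> 290
FD 8.6: (10.8,0) -> (13.741,-8.081) [heading=290, draw]
PD: pen down
FD 5.4: (13.741,-8.081) -> (15.588,-13.156) [heading=290, draw]
LT 135: heading 290 -> 65
LT 180: heading 65 -> 245
Final: pos=(15.588,-13.156), heading=245, 4 segment(s) drawn

Start position: (0, 0)
Final position: (15.588, -13.156)
Distance = 20.398; >= 1e-6 -> NOT closed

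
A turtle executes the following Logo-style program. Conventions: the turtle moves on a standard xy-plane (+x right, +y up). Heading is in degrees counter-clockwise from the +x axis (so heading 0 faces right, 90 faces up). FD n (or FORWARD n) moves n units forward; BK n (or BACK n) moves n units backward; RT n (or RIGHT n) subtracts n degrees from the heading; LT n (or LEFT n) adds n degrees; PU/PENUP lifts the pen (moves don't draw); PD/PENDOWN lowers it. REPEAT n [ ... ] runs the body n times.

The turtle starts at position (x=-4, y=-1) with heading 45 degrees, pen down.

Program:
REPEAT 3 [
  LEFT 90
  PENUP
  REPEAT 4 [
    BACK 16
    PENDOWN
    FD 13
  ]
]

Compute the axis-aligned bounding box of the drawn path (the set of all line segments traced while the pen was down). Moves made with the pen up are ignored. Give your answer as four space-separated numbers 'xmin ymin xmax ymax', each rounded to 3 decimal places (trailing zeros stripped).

Executing turtle program step by step:
Start: pos=(-4,-1), heading=45, pen down
REPEAT 3 [
  -- iteration 1/3 --
  LT 90: heading 45 -> 135
  PU: pen up
  REPEAT 4 [
    -- iteration 1/4 --
    BK 16: (-4,-1) -> (7.314,-12.314) [heading=135, move]
    PD: pen down
    FD 13: (7.314,-12.314) -> (-1.879,-3.121) [heading=135, draw]
    -- iteration 2/4 --
    BK 16: (-1.879,-3.121) -> (9.435,-14.435) [heading=135, draw]
    PD: pen down
    FD 13: (9.435,-14.435) -> (0.243,-5.243) [heading=135, draw]
    -- iteration 3/4 --
    BK 16: (0.243,-5.243) -> (11.556,-16.556) [heading=135, draw]
    PD: pen down
    FD 13: (11.556,-16.556) -> (2.364,-7.364) [heading=135, draw]
    -- iteration 4/4 --
    BK 16: (2.364,-7.364) -> (13.678,-18.678) [heading=135, draw]
    PD: pen down
    FD 13: (13.678,-18.678) -> (4.485,-9.485) [heading=135, draw]
  ]
  -- iteration 2/3 --
  LT 90: heading 135 -> 225
  PU: pen up
  REPEAT 4 [
    -- iteration 1/4 --
    BK 16: (4.485,-9.485) -> (15.799,1.828) [heading=225, move]
    PD: pen down
    FD 13: (15.799,1.828) -> (6.607,-7.364) [heading=225, draw]
    -- iteration 2/4 --
    BK 16: (6.607,-7.364) -> (17.92,3.95) [heading=225, draw]
    PD: pen down
    FD 13: (17.92,3.95) -> (8.728,-5.243) [heading=225, draw]
    -- iteration 3/4 --
    BK 16: (8.728,-5.243) -> (20.042,6.071) [heading=225, draw]
    PD: pen down
    FD 13: (20.042,6.071) -> (10.849,-3.121) [heading=225, draw]
    -- iteration 4/4 --
    BK 16: (10.849,-3.121) -> (22.163,8.192) [heading=225, draw]
    PD: pen down
    FD 13: (22.163,8.192) -> (12.971,-1) [heading=225, draw]
  ]
  -- iteration 3/3 --
  LT 90: heading 225 -> 315
  PU: pen up
  REPEAT 4 [
    -- iteration 1/4 --
    BK 16: (12.971,-1) -> (1.657,10.314) [heading=315, move]
    PD: pen down
    FD 13: (1.657,10.314) -> (10.849,1.121) [heading=315, draw]
    -- iteration 2/4 --
    BK 16: (10.849,1.121) -> (-0.464,12.435) [heading=315, draw]
    PD: pen down
    FD 13: (-0.464,12.435) -> (8.728,3.243) [heading=315, draw]
    -- iteration 3/4 --
    BK 16: (8.728,3.243) -> (-2.586,14.556) [heading=315, draw]
    PD: pen down
    FD 13: (-2.586,14.556) -> (6.607,5.364) [heading=315, draw]
    -- iteration 4/4 --
    BK 16: (6.607,5.364) -> (-4.707,16.678) [heading=315, draw]
    PD: pen down
    FD 13: (-4.707,16.678) -> (4.485,7.485) [heading=315, draw]
  ]
]
Final: pos=(4.485,7.485), heading=315, 21 segment(s) drawn

Segment endpoints: x in {-4.707, -2.586, -1.879, -0.464, 0.243, 1.657, 2.364, 4.485, 4.485, 6.607, 6.607, 7.314, 8.728, 8.728, 9.435, 10.849, 10.849, 11.556, 12.971, 13.678, 15.799, 17.92, 20.042, 22.163}, y in {-18.678, -16.556, -14.435, -12.314, -9.485, -7.364, -5.243, -5.243, -3.121, -3.121, -1, 1.121, 1.828, 3.243, 3.95, 5.364, 6.071, 7.485, 8.192, 10.314, 12.435, 14.556, 16.678}
xmin=-4.707, ymin=-18.678, xmax=22.163, ymax=16.678

Answer: -4.707 -18.678 22.163 16.678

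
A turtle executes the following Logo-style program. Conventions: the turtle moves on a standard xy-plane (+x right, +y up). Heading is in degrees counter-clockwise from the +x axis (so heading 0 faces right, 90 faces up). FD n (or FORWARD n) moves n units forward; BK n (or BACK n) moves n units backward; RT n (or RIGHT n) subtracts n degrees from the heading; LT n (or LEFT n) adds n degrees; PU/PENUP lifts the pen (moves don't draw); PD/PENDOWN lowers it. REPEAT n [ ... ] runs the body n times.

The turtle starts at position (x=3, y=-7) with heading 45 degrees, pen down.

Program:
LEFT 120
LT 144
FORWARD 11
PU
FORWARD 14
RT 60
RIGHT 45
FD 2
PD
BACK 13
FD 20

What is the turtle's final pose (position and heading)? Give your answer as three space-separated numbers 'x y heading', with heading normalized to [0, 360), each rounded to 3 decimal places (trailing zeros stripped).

Answer: 10.511 -30.089 204

Derivation:
Executing turtle program step by step:
Start: pos=(3,-7), heading=45, pen down
LT 120: heading 45 -> 165
LT 144: heading 165 -> 309
FD 11: (3,-7) -> (9.923,-15.549) [heading=309, draw]
PU: pen up
FD 14: (9.923,-15.549) -> (18.733,-26.429) [heading=309, move]
RT 60: heading 309 -> 249
RT 45: heading 249 -> 204
FD 2: (18.733,-26.429) -> (16.906,-27.242) [heading=204, move]
PD: pen down
BK 13: (16.906,-27.242) -> (28.782,-21.955) [heading=204, draw]
FD 20: (28.782,-21.955) -> (10.511,-30.089) [heading=204, draw]
Final: pos=(10.511,-30.089), heading=204, 3 segment(s) drawn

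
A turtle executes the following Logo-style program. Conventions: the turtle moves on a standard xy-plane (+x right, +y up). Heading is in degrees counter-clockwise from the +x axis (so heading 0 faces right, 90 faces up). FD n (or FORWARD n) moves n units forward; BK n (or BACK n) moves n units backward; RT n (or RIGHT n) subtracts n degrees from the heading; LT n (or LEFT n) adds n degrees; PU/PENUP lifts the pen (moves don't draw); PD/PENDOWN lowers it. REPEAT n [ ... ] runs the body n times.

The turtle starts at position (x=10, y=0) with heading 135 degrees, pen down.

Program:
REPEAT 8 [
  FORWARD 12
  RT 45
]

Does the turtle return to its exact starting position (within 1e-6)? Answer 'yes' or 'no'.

Answer: yes

Derivation:
Executing turtle program step by step:
Start: pos=(10,0), heading=135, pen down
REPEAT 8 [
  -- iteration 1/8 --
  FD 12: (10,0) -> (1.515,8.485) [heading=135, draw]
  RT 45: heading 135 -> 90
  -- iteration 2/8 --
  FD 12: (1.515,8.485) -> (1.515,20.485) [heading=90, draw]
  RT 45: heading 90 -> 45
  -- iteration 3/8 --
  FD 12: (1.515,20.485) -> (10,28.971) [heading=45, draw]
  RT 45: heading 45 -> 0
  -- iteration 4/8 --
  FD 12: (10,28.971) -> (22,28.971) [heading=0, draw]
  RT 45: heading 0 -> 315
  -- iteration 5/8 --
  FD 12: (22,28.971) -> (30.485,20.485) [heading=315, draw]
  RT 45: heading 315 -> 270
  -- iteration 6/8 --
  FD 12: (30.485,20.485) -> (30.485,8.485) [heading=270, draw]
  RT 45: heading 270 -> 225
  -- iteration 7/8 --
  FD 12: (30.485,8.485) -> (22,0) [heading=225, draw]
  RT 45: heading 225 -> 180
  -- iteration 8/8 --
  FD 12: (22,0) -> (10,0) [heading=180, draw]
  RT 45: heading 180 -> 135
]
Final: pos=(10,0), heading=135, 8 segment(s) drawn

Start position: (10, 0)
Final position: (10, 0)
Distance = 0; < 1e-6 -> CLOSED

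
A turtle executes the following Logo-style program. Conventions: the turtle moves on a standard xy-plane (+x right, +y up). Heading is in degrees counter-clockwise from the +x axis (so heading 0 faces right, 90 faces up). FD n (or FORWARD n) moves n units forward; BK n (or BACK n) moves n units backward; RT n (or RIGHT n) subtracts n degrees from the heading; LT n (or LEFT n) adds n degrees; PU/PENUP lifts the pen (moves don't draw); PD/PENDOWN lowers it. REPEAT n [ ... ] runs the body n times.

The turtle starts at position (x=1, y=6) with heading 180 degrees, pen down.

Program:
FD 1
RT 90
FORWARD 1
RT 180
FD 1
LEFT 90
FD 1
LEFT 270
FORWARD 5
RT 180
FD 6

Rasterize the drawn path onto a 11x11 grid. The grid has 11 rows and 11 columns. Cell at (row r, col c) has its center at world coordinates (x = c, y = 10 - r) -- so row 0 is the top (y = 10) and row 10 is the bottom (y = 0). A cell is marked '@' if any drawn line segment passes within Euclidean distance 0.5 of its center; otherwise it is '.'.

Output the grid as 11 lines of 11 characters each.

Segment 0: (1,6) -> (0,6)
Segment 1: (0,6) -> (0,7)
Segment 2: (0,7) -> (0,6)
Segment 3: (0,6) -> (1,6)
Segment 4: (1,6) -> (1,1)
Segment 5: (1,1) -> (1,7)

Answer: ...........
...........
...........
@@.........
@@.........
.@.........
.@.........
.@.........
.@.........
.@.........
...........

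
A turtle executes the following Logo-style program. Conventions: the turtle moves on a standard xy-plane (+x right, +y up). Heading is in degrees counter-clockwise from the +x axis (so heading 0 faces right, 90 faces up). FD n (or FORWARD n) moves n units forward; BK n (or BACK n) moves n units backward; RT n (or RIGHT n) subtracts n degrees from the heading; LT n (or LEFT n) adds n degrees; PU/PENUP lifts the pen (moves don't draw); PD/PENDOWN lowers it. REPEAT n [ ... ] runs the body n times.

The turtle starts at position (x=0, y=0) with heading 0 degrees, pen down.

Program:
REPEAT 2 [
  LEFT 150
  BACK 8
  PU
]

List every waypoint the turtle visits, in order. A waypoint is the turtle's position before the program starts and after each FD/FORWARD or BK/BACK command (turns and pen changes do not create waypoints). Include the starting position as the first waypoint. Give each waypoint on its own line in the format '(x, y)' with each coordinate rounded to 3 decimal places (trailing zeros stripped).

Executing turtle program step by step:
Start: pos=(0,0), heading=0, pen down
REPEAT 2 [
  -- iteration 1/2 --
  LT 150: heading 0 -> 150
  BK 8: (0,0) -> (6.928,-4) [heading=150, draw]
  PU: pen up
  -- iteration 2/2 --
  LT 150: heading 150 -> 300
  BK 8: (6.928,-4) -> (2.928,2.928) [heading=300, move]
  PU: pen up
]
Final: pos=(2.928,2.928), heading=300, 1 segment(s) drawn
Waypoints (3 total):
(0, 0)
(6.928, -4)
(2.928, 2.928)

Answer: (0, 0)
(6.928, -4)
(2.928, 2.928)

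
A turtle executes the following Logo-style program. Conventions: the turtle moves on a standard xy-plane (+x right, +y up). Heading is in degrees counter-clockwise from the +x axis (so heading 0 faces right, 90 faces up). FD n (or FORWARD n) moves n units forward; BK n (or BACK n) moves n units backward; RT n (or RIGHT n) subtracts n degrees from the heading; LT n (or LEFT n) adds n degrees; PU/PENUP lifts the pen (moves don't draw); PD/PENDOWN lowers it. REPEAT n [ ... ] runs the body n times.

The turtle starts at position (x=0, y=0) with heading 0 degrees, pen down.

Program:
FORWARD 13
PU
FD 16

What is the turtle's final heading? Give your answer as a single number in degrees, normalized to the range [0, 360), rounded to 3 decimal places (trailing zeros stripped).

Executing turtle program step by step:
Start: pos=(0,0), heading=0, pen down
FD 13: (0,0) -> (13,0) [heading=0, draw]
PU: pen up
FD 16: (13,0) -> (29,0) [heading=0, move]
Final: pos=(29,0), heading=0, 1 segment(s) drawn

Answer: 0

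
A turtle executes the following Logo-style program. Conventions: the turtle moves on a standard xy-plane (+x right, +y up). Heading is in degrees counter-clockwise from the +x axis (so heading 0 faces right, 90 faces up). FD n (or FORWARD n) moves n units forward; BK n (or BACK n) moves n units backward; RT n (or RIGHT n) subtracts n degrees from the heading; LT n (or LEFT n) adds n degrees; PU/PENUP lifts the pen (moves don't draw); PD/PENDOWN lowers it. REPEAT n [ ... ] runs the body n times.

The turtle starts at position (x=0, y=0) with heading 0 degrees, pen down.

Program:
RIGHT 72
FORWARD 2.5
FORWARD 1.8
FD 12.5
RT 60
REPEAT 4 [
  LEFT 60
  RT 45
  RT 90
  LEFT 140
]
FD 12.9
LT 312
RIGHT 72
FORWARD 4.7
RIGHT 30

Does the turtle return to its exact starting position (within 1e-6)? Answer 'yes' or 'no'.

Answer: no

Derivation:
Executing turtle program step by step:
Start: pos=(0,0), heading=0, pen down
RT 72: heading 0 -> 288
FD 2.5: (0,0) -> (0.773,-2.378) [heading=288, draw]
FD 1.8: (0.773,-2.378) -> (1.329,-4.09) [heading=288, draw]
FD 12.5: (1.329,-4.09) -> (5.191,-15.978) [heading=288, draw]
RT 60: heading 288 -> 228
REPEAT 4 [
  -- iteration 1/4 --
  LT 60: heading 228 -> 288
  RT 45: heading 288 -> 243
  RT 90: heading 243 -> 153
  LT 140: heading 153 -> 293
  -- iteration 2/4 --
  LT 60: heading 293 -> 353
  RT 45: heading 353 -> 308
  RT 90: heading 308 -> 218
  LT 140: heading 218 -> 358
  -- iteration 3/4 --
  LT 60: heading 358 -> 58
  RT 45: heading 58 -> 13
  RT 90: heading 13 -> 283
  LT 140: heading 283 -> 63
  -- iteration 4/4 --
  LT 60: heading 63 -> 123
  RT 45: heading 123 -> 78
  RT 90: heading 78 -> 348
  LT 140: heading 348 -> 128
]
FD 12.9: (5.191,-15.978) -> (-2.751,-5.812) [heading=128, draw]
LT 312: heading 128 -> 80
RT 72: heading 80 -> 8
FD 4.7: (-2.751,-5.812) -> (1.904,-5.158) [heading=8, draw]
RT 30: heading 8 -> 338
Final: pos=(1.904,-5.158), heading=338, 5 segment(s) drawn

Start position: (0, 0)
Final position: (1.904, -5.158)
Distance = 5.498; >= 1e-6 -> NOT closed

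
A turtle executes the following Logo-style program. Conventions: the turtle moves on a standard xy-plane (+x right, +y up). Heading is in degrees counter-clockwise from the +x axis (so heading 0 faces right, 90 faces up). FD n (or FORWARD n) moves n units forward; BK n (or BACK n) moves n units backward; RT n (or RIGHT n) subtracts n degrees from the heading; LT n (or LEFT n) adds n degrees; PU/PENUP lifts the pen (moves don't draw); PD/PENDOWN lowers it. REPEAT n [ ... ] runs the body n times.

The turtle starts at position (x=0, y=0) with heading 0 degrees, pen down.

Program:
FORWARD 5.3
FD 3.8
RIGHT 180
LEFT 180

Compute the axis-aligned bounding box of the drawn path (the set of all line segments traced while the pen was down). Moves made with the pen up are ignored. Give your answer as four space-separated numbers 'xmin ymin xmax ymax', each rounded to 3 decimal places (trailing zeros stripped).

Executing turtle program step by step:
Start: pos=(0,0), heading=0, pen down
FD 5.3: (0,0) -> (5.3,0) [heading=0, draw]
FD 3.8: (5.3,0) -> (9.1,0) [heading=0, draw]
RT 180: heading 0 -> 180
LT 180: heading 180 -> 0
Final: pos=(9.1,0), heading=0, 2 segment(s) drawn

Segment endpoints: x in {0, 5.3, 9.1}, y in {0}
xmin=0, ymin=0, xmax=9.1, ymax=0

Answer: 0 0 9.1 0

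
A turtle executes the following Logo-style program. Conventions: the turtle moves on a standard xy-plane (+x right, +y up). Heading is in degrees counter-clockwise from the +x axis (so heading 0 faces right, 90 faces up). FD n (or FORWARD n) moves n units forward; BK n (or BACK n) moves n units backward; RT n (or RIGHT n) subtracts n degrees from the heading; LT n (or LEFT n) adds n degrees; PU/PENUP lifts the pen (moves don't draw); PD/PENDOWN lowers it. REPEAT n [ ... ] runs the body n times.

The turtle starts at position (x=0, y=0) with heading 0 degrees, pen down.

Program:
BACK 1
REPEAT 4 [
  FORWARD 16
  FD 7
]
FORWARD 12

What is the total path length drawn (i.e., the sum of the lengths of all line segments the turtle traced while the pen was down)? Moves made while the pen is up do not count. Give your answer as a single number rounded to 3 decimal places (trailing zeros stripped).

Answer: 105

Derivation:
Executing turtle program step by step:
Start: pos=(0,0), heading=0, pen down
BK 1: (0,0) -> (-1,0) [heading=0, draw]
REPEAT 4 [
  -- iteration 1/4 --
  FD 16: (-1,0) -> (15,0) [heading=0, draw]
  FD 7: (15,0) -> (22,0) [heading=0, draw]
  -- iteration 2/4 --
  FD 16: (22,0) -> (38,0) [heading=0, draw]
  FD 7: (38,0) -> (45,0) [heading=0, draw]
  -- iteration 3/4 --
  FD 16: (45,0) -> (61,0) [heading=0, draw]
  FD 7: (61,0) -> (68,0) [heading=0, draw]
  -- iteration 4/4 --
  FD 16: (68,0) -> (84,0) [heading=0, draw]
  FD 7: (84,0) -> (91,0) [heading=0, draw]
]
FD 12: (91,0) -> (103,0) [heading=0, draw]
Final: pos=(103,0), heading=0, 10 segment(s) drawn

Segment lengths:
  seg 1: (0,0) -> (-1,0), length = 1
  seg 2: (-1,0) -> (15,0), length = 16
  seg 3: (15,0) -> (22,0), length = 7
  seg 4: (22,0) -> (38,0), length = 16
  seg 5: (38,0) -> (45,0), length = 7
  seg 6: (45,0) -> (61,0), length = 16
  seg 7: (61,0) -> (68,0), length = 7
  seg 8: (68,0) -> (84,0), length = 16
  seg 9: (84,0) -> (91,0), length = 7
  seg 10: (91,0) -> (103,0), length = 12
Total = 105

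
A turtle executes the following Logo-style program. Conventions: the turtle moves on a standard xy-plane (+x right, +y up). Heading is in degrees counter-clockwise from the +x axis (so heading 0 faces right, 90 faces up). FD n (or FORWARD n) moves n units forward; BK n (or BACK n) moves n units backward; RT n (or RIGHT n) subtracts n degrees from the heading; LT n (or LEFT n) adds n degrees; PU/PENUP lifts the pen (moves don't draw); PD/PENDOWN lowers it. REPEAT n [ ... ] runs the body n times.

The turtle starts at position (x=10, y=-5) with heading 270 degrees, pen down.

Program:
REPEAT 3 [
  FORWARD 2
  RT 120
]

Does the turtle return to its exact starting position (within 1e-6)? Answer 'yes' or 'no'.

Answer: yes

Derivation:
Executing turtle program step by step:
Start: pos=(10,-5), heading=270, pen down
REPEAT 3 [
  -- iteration 1/3 --
  FD 2: (10,-5) -> (10,-7) [heading=270, draw]
  RT 120: heading 270 -> 150
  -- iteration 2/3 --
  FD 2: (10,-7) -> (8.268,-6) [heading=150, draw]
  RT 120: heading 150 -> 30
  -- iteration 3/3 --
  FD 2: (8.268,-6) -> (10,-5) [heading=30, draw]
  RT 120: heading 30 -> 270
]
Final: pos=(10,-5), heading=270, 3 segment(s) drawn

Start position: (10, -5)
Final position: (10, -5)
Distance = 0; < 1e-6 -> CLOSED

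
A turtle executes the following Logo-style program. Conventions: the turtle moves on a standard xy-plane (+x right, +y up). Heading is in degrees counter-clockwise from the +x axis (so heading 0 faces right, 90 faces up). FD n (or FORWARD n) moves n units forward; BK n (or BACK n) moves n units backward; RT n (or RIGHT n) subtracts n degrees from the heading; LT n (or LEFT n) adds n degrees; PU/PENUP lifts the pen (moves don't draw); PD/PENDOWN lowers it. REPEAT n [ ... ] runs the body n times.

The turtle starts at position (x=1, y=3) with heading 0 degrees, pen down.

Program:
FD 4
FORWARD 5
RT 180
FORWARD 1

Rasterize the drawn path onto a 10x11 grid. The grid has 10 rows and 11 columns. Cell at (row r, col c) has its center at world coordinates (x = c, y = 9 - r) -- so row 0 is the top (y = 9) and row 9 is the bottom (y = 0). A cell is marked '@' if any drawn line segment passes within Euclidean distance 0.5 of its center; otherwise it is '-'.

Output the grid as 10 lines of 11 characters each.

Segment 0: (1,3) -> (5,3)
Segment 1: (5,3) -> (10,3)
Segment 2: (10,3) -> (9,3)

Answer: -----------
-----------
-----------
-----------
-----------
-----------
-@@@@@@@@@@
-----------
-----------
-----------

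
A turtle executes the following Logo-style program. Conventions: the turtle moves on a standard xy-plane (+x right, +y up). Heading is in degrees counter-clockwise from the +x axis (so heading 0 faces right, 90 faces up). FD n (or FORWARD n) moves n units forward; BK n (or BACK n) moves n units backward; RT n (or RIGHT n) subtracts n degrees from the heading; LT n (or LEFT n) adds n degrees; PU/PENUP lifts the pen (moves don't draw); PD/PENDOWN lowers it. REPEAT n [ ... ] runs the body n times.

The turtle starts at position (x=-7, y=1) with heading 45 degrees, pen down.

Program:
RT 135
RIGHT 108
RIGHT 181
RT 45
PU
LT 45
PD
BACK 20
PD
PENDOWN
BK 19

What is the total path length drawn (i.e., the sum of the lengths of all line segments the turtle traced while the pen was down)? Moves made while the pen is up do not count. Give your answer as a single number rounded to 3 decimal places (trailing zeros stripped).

Executing turtle program step by step:
Start: pos=(-7,1), heading=45, pen down
RT 135: heading 45 -> 270
RT 108: heading 270 -> 162
RT 181: heading 162 -> 341
RT 45: heading 341 -> 296
PU: pen up
LT 45: heading 296 -> 341
PD: pen down
BK 20: (-7,1) -> (-25.91,7.511) [heading=341, draw]
PD: pen down
PD: pen down
BK 19: (-25.91,7.511) -> (-43.875,13.697) [heading=341, draw]
Final: pos=(-43.875,13.697), heading=341, 2 segment(s) drawn

Segment lengths:
  seg 1: (-7,1) -> (-25.91,7.511), length = 20
  seg 2: (-25.91,7.511) -> (-43.875,13.697), length = 19
Total = 39

Answer: 39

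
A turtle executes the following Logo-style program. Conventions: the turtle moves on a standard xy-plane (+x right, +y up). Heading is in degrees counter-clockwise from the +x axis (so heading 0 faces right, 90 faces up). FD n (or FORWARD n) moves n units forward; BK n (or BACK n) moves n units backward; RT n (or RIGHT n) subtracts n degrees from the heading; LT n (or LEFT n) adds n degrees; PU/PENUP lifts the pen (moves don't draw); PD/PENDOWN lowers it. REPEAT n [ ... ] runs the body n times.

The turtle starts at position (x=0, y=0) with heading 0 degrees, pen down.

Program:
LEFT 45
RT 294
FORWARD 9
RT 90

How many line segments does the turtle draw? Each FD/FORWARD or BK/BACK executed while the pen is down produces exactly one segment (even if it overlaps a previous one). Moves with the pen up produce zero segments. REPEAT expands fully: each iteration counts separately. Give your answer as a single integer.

Answer: 1

Derivation:
Executing turtle program step by step:
Start: pos=(0,0), heading=0, pen down
LT 45: heading 0 -> 45
RT 294: heading 45 -> 111
FD 9: (0,0) -> (-3.225,8.402) [heading=111, draw]
RT 90: heading 111 -> 21
Final: pos=(-3.225,8.402), heading=21, 1 segment(s) drawn
Segments drawn: 1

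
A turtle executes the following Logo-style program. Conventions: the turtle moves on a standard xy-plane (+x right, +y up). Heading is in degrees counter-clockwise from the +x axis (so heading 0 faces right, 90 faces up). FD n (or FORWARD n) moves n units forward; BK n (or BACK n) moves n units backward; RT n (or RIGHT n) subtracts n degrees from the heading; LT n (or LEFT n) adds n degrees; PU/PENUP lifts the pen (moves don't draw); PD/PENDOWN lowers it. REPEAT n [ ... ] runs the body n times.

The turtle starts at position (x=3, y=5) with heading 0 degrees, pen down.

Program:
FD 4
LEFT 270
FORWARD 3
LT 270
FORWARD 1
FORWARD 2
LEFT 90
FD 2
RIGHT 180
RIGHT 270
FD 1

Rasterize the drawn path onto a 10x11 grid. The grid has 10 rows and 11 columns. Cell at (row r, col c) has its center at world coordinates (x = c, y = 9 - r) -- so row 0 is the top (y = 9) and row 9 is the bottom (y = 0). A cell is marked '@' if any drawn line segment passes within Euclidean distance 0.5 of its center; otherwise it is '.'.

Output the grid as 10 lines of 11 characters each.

Answer: ...........
...........
...........
...........
...@@@@@...
.......@...
.......@...
....@@@@...
....@......
...@@......

Derivation:
Segment 0: (3,5) -> (7,5)
Segment 1: (7,5) -> (7,2)
Segment 2: (7,2) -> (6,2)
Segment 3: (6,2) -> (4,2)
Segment 4: (4,2) -> (4,0)
Segment 5: (4,0) -> (3,0)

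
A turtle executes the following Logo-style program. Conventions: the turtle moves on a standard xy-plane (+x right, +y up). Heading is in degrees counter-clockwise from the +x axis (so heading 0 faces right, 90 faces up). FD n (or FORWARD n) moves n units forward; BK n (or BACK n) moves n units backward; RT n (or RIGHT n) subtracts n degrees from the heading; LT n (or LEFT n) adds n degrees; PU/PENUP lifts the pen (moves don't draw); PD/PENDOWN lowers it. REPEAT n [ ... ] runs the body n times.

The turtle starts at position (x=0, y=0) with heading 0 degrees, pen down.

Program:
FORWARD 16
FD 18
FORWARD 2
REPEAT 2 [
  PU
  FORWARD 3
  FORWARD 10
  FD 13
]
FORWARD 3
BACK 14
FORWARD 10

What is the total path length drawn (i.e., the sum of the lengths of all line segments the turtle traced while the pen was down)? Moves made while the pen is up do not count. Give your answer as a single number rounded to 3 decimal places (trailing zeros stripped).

Executing turtle program step by step:
Start: pos=(0,0), heading=0, pen down
FD 16: (0,0) -> (16,0) [heading=0, draw]
FD 18: (16,0) -> (34,0) [heading=0, draw]
FD 2: (34,0) -> (36,0) [heading=0, draw]
REPEAT 2 [
  -- iteration 1/2 --
  PU: pen up
  FD 3: (36,0) -> (39,0) [heading=0, move]
  FD 10: (39,0) -> (49,0) [heading=0, move]
  FD 13: (49,0) -> (62,0) [heading=0, move]
  -- iteration 2/2 --
  PU: pen up
  FD 3: (62,0) -> (65,0) [heading=0, move]
  FD 10: (65,0) -> (75,0) [heading=0, move]
  FD 13: (75,0) -> (88,0) [heading=0, move]
]
FD 3: (88,0) -> (91,0) [heading=0, move]
BK 14: (91,0) -> (77,0) [heading=0, move]
FD 10: (77,0) -> (87,0) [heading=0, move]
Final: pos=(87,0), heading=0, 3 segment(s) drawn

Segment lengths:
  seg 1: (0,0) -> (16,0), length = 16
  seg 2: (16,0) -> (34,0), length = 18
  seg 3: (34,0) -> (36,0), length = 2
Total = 36

Answer: 36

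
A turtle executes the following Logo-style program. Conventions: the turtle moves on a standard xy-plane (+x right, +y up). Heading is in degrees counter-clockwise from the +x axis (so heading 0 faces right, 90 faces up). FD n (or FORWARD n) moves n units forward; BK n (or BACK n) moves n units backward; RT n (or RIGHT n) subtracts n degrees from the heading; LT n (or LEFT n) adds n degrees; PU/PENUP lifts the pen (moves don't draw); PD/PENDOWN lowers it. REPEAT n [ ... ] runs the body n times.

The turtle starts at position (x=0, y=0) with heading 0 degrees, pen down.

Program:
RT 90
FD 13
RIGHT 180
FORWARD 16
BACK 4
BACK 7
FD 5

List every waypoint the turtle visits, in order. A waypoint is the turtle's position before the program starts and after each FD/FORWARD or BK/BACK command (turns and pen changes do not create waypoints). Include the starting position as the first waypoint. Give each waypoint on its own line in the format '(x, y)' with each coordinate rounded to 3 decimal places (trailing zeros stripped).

Answer: (0, 0)
(0, -13)
(0, 3)
(0, -1)
(0, -8)
(0, -3)

Derivation:
Executing turtle program step by step:
Start: pos=(0,0), heading=0, pen down
RT 90: heading 0 -> 270
FD 13: (0,0) -> (0,-13) [heading=270, draw]
RT 180: heading 270 -> 90
FD 16: (0,-13) -> (0,3) [heading=90, draw]
BK 4: (0,3) -> (0,-1) [heading=90, draw]
BK 7: (0,-1) -> (0,-8) [heading=90, draw]
FD 5: (0,-8) -> (0,-3) [heading=90, draw]
Final: pos=(0,-3), heading=90, 5 segment(s) drawn
Waypoints (6 total):
(0, 0)
(0, -13)
(0, 3)
(0, -1)
(0, -8)
(0, -3)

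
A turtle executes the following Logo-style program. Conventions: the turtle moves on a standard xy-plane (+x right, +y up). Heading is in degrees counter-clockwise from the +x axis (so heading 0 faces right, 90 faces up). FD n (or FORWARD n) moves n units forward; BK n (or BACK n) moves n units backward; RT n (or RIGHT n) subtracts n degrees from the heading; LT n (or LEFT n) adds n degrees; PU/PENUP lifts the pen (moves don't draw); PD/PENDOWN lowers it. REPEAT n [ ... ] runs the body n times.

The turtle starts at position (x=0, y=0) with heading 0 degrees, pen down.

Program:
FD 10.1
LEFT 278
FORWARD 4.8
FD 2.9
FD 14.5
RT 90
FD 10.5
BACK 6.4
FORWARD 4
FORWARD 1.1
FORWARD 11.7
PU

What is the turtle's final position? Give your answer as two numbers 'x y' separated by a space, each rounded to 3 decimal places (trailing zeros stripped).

Executing turtle program step by step:
Start: pos=(0,0), heading=0, pen down
FD 10.1: (0,0) -> (10.1,0) [heading=0, draw]
LT 278: heading 0 -> 278
FD 4.8: (10.1,0) -> (10.768,-4.753) [heading=278, draw]
FD 2.9: (10.768,-4.753) -> (11.172,-7.625) [heading=278, draw]
FD 14.5: (11.172,-7.625) -> (13.19,-21.984) [heading=278, draw]
RT 90: heading 278 -> 188
FD 10.5: (13.19,-21.984) -> (2.792,-23.445) [heading=188, draw]
BK 6.4: (2.792,-23.445) -> (9.13,-22.555) [heading=188, draw]
FD 4: (9.13,-22.555) -> (5.168,-23.111) [heading=188, draw]
FD 1.1: (5.168,-23.111) -> (4.079,-23.264) [heading=188, draw]
FD 11.7: (4.079,-23.264) -> (-7.507,-24.893) [heading=188, draw]
PU: pen up
Final: pos=(-7.507,-24.893), heading=188, 9 segment(s) drawn

Answer: -7.507 -24.893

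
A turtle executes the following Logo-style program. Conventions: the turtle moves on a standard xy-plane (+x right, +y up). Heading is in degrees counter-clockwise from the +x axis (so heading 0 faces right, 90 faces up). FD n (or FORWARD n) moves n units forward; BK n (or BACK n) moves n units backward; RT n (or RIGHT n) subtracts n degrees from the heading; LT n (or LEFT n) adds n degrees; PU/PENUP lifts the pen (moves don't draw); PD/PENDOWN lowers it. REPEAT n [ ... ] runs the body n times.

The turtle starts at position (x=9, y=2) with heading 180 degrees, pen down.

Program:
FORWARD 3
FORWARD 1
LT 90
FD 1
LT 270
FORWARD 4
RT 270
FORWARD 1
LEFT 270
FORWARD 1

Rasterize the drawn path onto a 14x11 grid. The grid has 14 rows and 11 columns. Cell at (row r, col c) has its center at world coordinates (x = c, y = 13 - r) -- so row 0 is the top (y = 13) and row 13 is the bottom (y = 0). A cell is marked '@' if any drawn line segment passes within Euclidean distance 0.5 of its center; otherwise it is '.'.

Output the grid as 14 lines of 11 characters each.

Segment 0: (9,2) -> (6,2)
Segment 1: (6,2) -> (5,2)
Segment 2: (5,2) -> (5,1)
Segment 3: (5,1) -> (1,1)
Segment 4: (1,1) -> (1,0)
Segment 5: (1,0) -> (-0,0)

Answer: ...........
...........
...........
...........
...........
...........
...........
...........
...........
...........
...........
.....@@@@@.
.@@@@@.....
@@.........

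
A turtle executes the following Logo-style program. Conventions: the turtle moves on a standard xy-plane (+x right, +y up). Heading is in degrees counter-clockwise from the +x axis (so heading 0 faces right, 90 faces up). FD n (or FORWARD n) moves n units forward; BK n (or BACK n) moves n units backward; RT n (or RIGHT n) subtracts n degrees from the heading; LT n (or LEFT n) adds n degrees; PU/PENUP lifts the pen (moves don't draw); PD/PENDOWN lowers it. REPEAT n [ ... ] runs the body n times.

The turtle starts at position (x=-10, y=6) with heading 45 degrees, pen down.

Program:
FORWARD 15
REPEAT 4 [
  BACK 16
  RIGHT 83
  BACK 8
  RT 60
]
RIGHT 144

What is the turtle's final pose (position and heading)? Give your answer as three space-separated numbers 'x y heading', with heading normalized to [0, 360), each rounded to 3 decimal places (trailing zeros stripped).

Answer: -17.779 21.385 49

Derivation:
Executing turtle program step by step:
Start: pos=(-10,6), heading=45, pen down
FD 15: (-10,6) -> (0.607,16.607) [heading=45, draw]
REPEAT 4 [
  -- iteration 1/4 --
  BK 16: (0.607,16.607) -> (-10.707,5.293) [heading=45, draw]
  RT 83: heading 45 -> 322
  BK 8: (-10.707,5.293) -> (-17.011,10.218) [heading=322, draw]
  RT 60: heading 322 -> 262
  -- iteration 2/4 --
  BK 16: (-17.011,10.218) -> (-14.784,26.062) [heading=262, draw]
  RT 83: heading 262 -> 179
  BK 8: (-14.784,26.062) -> (-6.786,25.923) [heading=179, draw]
  RT 60: heading 179 -> 119
  -- iteration 3/4 --
  BK 16: (-6.786,25.923) -> (0.971,11.929) [heading=119, draw]
  RT 83: heading 119 -> 36
  BK 8: (0.971,11.929) -> (-5.501,7.227) [heading=36, draw]
  RT 60: heading 36 -> 336
  -- iteration 4/4 --
  BK 16: (-5.501,7.227) -> (-20.118,13.734) [heading=336, draw]
  RT 83: heading 336 -> 253
  BK 8: (-20.118,13.734) -> (-17.779,21.385) [heading=253, draw]
  RT 60: heading 253 -> 193
]
RT 144: heading 193 -> 49
Final: pos=(-17.779,21.385), heading=49, 9 segment(s) drawn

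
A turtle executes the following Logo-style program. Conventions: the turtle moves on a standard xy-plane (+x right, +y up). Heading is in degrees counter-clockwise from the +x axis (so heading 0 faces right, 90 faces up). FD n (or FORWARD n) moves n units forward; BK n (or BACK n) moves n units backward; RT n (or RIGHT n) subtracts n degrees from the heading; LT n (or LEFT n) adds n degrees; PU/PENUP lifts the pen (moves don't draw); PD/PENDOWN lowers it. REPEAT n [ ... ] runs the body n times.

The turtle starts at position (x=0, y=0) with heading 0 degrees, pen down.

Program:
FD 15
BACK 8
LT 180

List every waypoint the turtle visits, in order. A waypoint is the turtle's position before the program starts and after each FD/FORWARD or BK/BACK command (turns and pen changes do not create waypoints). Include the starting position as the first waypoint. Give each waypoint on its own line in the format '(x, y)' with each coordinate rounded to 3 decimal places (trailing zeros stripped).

Answer: (0, 0)
(15, 0)
(7, 0)

Derivation:
Executing turtle program step by step:
Start: pos=(0,0), heading=0, pen down
FD 15: (0,0) -> (15,0) [heading=0, draw]
BK 8: (15,0) -> (7,0) [heading=0, draw]
LT 180: heading 0 -> 180
Final: pos=(7,0), heading=180, 2 segment(s) drawn
Waypoints (3 total):
(0, 0)
(15, 0)
(7, 0)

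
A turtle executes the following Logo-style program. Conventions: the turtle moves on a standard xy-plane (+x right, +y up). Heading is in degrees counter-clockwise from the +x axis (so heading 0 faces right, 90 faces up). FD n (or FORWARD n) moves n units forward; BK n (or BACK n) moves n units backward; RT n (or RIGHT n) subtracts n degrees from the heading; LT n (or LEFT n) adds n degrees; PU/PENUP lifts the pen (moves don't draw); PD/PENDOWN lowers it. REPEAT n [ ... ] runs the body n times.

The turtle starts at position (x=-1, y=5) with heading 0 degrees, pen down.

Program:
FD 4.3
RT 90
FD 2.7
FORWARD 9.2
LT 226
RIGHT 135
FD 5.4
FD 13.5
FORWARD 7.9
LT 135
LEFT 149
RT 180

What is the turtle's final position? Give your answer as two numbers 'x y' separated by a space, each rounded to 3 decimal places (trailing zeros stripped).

Answer: 30.096 -6.432

Derivation:
Executing turtle program step by step:
Start: pos=(-1,5), heading=0, pen down
FD 4.3: (-1,5) -> (3.3,5) [heading=0, draw]
RT 90: heading 0 -> 270
FD 2.7: (3.3,5) -> (3.3,2.3) [heading=270, draw]
FD 9.2: (3.3,2.3) -> (3.3,-6.9) [heading=270, draw]
LT 226: heading 270 -> 136
RT 135: heading 136 -> 1
FD 5.4: (3.3,-6.9) -> (8.699,-6.806) [heading=1, draw]
FD 13.5: (8.699,-6.806) -> (22.197,-6.57) [heading=1, draw]
FD 7.9: (22.197,-6.57) -> (30.096,-6.432) [heading=1, draw]
LT 135: heading 1 -> 136
LT 149: heading 136 -> 285
RT 180: heading 285 -> 105
Final: pos=(30.096,-6.432), heading=105, 6 segment(s) drawn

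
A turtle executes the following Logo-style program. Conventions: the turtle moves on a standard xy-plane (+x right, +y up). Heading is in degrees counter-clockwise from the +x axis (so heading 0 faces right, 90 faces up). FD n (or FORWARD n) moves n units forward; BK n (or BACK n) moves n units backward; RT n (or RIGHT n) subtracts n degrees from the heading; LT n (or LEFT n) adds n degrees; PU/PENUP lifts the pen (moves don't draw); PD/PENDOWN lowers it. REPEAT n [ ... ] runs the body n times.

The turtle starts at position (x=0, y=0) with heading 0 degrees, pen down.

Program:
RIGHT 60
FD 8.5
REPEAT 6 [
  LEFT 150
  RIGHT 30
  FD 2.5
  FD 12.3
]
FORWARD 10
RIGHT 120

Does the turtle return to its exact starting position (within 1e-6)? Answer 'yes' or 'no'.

Answer: no

Derivation:
Executing turtle program step by step:
Start: pos=(0,0), heading=0, pen down
RT 60: heading 0 -> 300
FD 8.5: (0,0) -> (4.25,-7.361) [heading=300, draw]
REPEAT 6 [
  -- iteration 1/6 --
  LT 150: heading 300 -> 90
  RT 30: heading 90 -> 60
  FD 2.5: (4.25,-7.361) -> (5.5,-5.196) [heading=60, draw]
  FD 12.3: (5.5,-5.196) -> (11.65,5.456) [heading=60, draw]
  -- iteration 2/6 --
  LT 150: heading 60 -> 210
  RT 30: heading 210 -> 180
  FD 2.5: (11.65,5.456) -> (9.15,5.456) [heading=180, draw]
  FD 12.3: (9.15,5.456) -> (-3.15,5.456) [heading=180, draw]
  -- iteration 3/6 --
  LT 150: heading 180 -> 330
  RT 30: heading 330 -> 300
  FD 2.5: (-3.15,5.456) -> (-1.9,3.291) [heading=300, draw]
  FD 12.3: (-1.9,3.291) -> (4.25,-7.361) [heading=300, draw]
  -- iteration 4/6 --
  LT 150: heading 300 -> 90
  RT 30: heading 90 -> 60
  FD 2.5: (4.25,-7.361) -> (5.5,-5.196) [heading=60, draw]
  FD 12.3: (5.5,-5.196) -> (11.65,5.456) [heading=60, draw]
  -- iteration 5/6 --
  LT 150: heading 60 -> 210
  RT 30: heading 210 -> 180
  FD 2.5: (11.65,5.456) -> (9.15,5.456) [heading=180, draw]
  FD 12.3: (9.15,5.456) -> (-3.15,5.456) [heading=180, draw]
  -- iteration 6/6 --
  LT 150: heading 180 -> 330
  RT 30: heading 330 -> 300
  FD 2.5: (-3.15,5.456) -> (-1.9,3.291) [heading=300, draw]
  FD 12.3: (-1.9,3.291) -> (4.25,-7.361) [heading=300, draw]
]
FD 10: (4.25,-7.361) -> (9.25,-16.021) [heading=300, draw]
RT 120: heading 300 -> 180
Final: pos=(9.25,-16.021), heading=180, 14 segment(s) drawn

Start position: (0, 0)
Final position: (9.25, -16.021)
Distance = 18.5; >= 1e-6 -> NOT closed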